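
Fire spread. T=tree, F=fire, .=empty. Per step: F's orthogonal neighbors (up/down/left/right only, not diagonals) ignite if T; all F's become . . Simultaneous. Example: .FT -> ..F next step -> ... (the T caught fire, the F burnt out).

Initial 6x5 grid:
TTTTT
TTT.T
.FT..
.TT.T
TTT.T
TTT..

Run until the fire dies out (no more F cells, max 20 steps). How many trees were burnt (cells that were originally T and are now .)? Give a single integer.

Step 1: +3 fires, +1 burnt (F count now 3)
Step 2: +5 fires, +3 burnt (F count now 5)
Step 3: +5 fires, +5 burnt (F count now 5)
Step 4: +3 fires, +5 burnt (F count now 3)
Step 5: +1 fires, +3 burnt (F count now 1)
Step 6: +1 fires, +1 burnt (F count now 1)
Step 7: +0 fires, +1 burnt (F count now 0)
Fire out after step 7
Initially T: 20, now '.': 28
Total burnt (originally-T cells now '.'): 18

Answer: 18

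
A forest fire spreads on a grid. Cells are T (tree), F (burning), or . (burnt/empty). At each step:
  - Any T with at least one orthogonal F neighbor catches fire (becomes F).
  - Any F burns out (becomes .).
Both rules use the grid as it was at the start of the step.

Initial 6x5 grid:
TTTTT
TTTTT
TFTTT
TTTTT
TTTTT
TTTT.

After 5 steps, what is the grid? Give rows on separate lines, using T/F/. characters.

Step 1: 4 trees catch fire, 1 burn out
  TTTTT
  TFTTT
  F.FTT
  TFTTT
  TTTTT
  TTTT.
Step 2: 7 trees catch fire, 4 burn out
  TFTTT
  F.FTT
  ...FT
  F.FTT
  TFTTT
  TTTT.
Step 3: 8 trees catch fire, 7 burn out
  F.FTT
  ...FT
  ....F
  ...FT
  F.FTT
  TFTT.
Step 4: 6 trees catch fire, 8 burn out
  ...FT
  ....F
  .....
  ....F
  ...FT
  F.FT.
Step 5: 3 trees catch fire, 6 burn out
  ....F
  .....
  .....
  .....
  ....F
  ...F.

....F
.....
.....
.....
....F
...F.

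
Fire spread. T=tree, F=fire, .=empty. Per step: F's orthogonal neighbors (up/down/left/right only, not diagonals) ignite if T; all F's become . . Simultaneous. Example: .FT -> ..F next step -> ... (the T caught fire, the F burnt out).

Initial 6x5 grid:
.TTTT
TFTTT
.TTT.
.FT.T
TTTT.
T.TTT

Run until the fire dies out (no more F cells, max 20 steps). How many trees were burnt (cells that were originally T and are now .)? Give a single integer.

Answer: 20

Derivation:
Step 1: +6 fires, +2 burnt (F count now 6)
Step 2: +5 fires, +6 burnt (F count now 5)
Step 3: +6 fires, +5 burnt (F count now 6)
Step 4: +2 fires, +6 burnt (F count now 2)
Step 5: +1 fires, +2 burnt (F count now 1)
Step 6: +0 fires, +1 burnt (F count now 0)
Fire out after step 6
Initially T: 21, now '.': 29
Total burnt (originally-T cells now '.'): 20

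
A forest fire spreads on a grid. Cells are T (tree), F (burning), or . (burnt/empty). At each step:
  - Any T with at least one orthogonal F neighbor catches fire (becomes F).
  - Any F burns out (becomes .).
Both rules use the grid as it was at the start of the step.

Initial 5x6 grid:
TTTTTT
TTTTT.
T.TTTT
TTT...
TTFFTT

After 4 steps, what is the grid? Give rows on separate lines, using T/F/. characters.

Step 1: 3 trees catch fire, 2 burn out
  TTTTTT
  TTTTT.
  T.TTTT
  TTF...
  TF..FT
Step 2: 4 trees catch fire, 3 burn out
  TTTTTT
  TTTTT.
  T.FTTT
  TF....
  F....F
Step 3: 3 trees catch fire, 4 burn out
  TTTTTT
  TTFTT.
  T..FTT
  F.....
  ......
Step 4: 5 trees catch fire, 3 burn out
  TTFTTT
  TF.FT.
  F...FT
  ......
  ......

TTFTTT
TF.FT.
F...FT
......
......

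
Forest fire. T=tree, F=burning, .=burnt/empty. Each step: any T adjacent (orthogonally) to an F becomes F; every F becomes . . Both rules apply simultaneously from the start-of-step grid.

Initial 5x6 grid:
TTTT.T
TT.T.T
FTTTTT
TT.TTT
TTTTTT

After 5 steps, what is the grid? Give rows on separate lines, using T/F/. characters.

Step 1: 3 trees catch fire, 1 burn out
  TTTT.T
  FT.T.T
  .FTTTT
  FT.TTT
  TTTTTT
Step 2: 5 trees catch fire, 3 burn out
  FTTT.T
  .F.T.T
  ..FTTT
  .F.TTT
  FTTTTT
Step 3: 3 trees catch fire, 5 burn out
  .FTT.T
  ...T.T
  ...FTT
  ...TTT
  .FTTTT
Step 4: 5 trees catch fire, 3 burn out
  ..FT.T
  ...F.T
  ....FT
  ...FTT
  ..FTTT
Step 5: 4 trees catch fire, 5 burn out
  ...F.T
  .....T
  .....F
  ....FT
  ...FTT

...F.T
.....T
.....F
....FT
...FTT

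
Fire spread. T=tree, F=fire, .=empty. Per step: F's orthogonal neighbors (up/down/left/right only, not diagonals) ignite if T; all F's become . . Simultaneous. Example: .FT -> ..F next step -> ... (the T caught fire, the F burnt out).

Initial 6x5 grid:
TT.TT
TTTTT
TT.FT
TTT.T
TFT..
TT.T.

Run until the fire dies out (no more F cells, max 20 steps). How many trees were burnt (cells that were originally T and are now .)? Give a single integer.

Step 1: +6 fires, +2 burnt (F count now 6)
Step 2: +8 fires, +6 burnt (F count now 8)
Step 3: +3 fires, +8 burnt (F count now 3)
Step 4: +2 fires, +3 burnt (F count now 2)
Step 5: +1 fires, +2 burnt (F count now 1)
Step 6: +0 fires, +1 burnt (F count now 0)
Fire out after step 6
Initially T: 21, now '.': 29
Total burnt (originally-T cells now '.'): 20

Answer: 20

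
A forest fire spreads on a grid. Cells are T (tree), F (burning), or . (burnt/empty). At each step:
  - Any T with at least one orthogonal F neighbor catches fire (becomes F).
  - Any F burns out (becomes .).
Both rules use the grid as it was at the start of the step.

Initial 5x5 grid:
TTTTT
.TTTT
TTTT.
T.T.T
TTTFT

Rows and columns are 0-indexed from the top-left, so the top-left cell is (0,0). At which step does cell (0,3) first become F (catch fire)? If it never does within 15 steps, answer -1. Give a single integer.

Step 1: cell (0,3)='T' (+2 fires, +1 burnt)
Step 2: cell (0,3)='T' (+3 fires, +2 burnt)
Step 3: cell (0,3)='T' (+2 fires, +3 burnt)
Step 4: cell (0,3)='T' (+4 fires, +2 burnt)
Step 5: cell (0,3)='T' (+4 fires, +4 burnt)
Step 6: cell (0,3)='F' (+3 fires, +4 burnt)
  -> target ignites at step 6
Step 7: cell (0,3)='.' (+2 fires, +3 burnt)
Step 8: cell (0,3)='.' (+0 fires, +2 burnt)
  fire out at step 8

6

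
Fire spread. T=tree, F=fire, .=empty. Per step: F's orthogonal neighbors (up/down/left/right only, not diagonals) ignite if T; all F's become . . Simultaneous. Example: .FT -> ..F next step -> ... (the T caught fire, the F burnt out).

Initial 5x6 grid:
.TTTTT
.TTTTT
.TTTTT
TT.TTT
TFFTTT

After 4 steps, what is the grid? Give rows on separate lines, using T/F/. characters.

Step 1: 3 trees catch fire, 2 burn out
  .TTTTT
  .TTTTT
  .TTTTT
  TF.TTT
  F..FTT
Step 2: 4 trees catch fire, 3 burn out
  .TTTTT
  .TTTTT
  .FTTTT
  F..FTT
  ....FT
Step 3: 5 trees catch fire, 4 burn out
  .TTTTT
  .FTTTT
  ..FFTT
  ....FT
  .....F
Step 4: 5 trees catch fire, 5 burn out
  .FTTTT
  ..FFTT
  ....FT
  .....F
  ......

.FTTTT
..FFTT
....FT
.....F
......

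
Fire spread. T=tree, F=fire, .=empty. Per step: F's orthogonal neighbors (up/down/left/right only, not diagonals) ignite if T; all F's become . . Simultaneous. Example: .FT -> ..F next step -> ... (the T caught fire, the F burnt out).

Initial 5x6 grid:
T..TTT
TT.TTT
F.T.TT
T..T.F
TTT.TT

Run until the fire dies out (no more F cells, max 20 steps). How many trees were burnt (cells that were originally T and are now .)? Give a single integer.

Answer: 17

Derivation:
Step 1: +4 fires, +2 burnt (F count now 4)
Step 2: +6 fires, +4 burnt (F count now 6)
Step 3: +3 fires, +6 burnt (F count now 3)
Step 4: +3 fires, +3 burnt (F count now 3)
Step 5: +1 fires, +3 burnt (F count now 1)
Step 6: +0 fires, +1 burnt (F count now 0)
Fire out after step 6
Initially T: 19, now '.': 28
Total burnt (originally-T cells now '.'): 17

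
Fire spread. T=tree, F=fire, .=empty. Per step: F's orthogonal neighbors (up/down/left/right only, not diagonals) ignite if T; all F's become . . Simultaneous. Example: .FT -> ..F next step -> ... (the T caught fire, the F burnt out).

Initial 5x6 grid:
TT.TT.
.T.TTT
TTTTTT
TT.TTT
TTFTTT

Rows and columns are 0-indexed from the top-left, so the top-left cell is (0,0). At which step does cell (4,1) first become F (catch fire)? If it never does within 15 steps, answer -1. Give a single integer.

Step 1: cell (4,1)='F' (+2 fires, +1 burnt)
  -> target ignites at step 1
Step 2: cell (4,1)='.' (+4 fires, +2 burnt)
Step 3: cell (4,1)='.' (+5 fires, +4 burnt)
Step 4: cell (4,1)='.' (+6 fires, +5 burnt)
Step 5: cell (4,1)='.' (+4 fires, +6 burnt)
Step 6: cell (4,1)='.' (+3 fires, +4 burnt)
Step 7: cell (4,1)='.' (+0 fires, +3 burnt)
  fire out at step 7

1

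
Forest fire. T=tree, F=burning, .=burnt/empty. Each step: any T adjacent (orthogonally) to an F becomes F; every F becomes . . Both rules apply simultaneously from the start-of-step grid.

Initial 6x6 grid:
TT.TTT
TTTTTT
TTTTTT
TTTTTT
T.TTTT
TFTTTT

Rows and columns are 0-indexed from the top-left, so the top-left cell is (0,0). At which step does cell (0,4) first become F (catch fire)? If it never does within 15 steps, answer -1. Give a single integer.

Step 1: cell (0,4)='T' (+2 fires, +1 burnt)
Step 2: cell (0,4)='T' (+3 fires, +2 burnt)
Step 3: cell (0,4)='T' (+4 fires, +3 burnt)
Step 4: cell (0,4)='T' (+6 fires, +4 burnt)
Step 5: cell (0,4)='T' (+6 fires, +6 burnt)
Step 6: cell (0,4)='T' (+5 fires, +6 burnt)
Step 7: cell (0,4)='T' (+4 fires, +5 burnt)
Step 8: cell (0,4)='F' (+2 fires, +4 burnt)
  -> target ignites at step 8
Step 9: cell (0,4)='.' (+1 fires, +2 burnt)
Step 10: cell (0,4)='.' (+0 fires, +1 burnt)
  fire out at step 10

8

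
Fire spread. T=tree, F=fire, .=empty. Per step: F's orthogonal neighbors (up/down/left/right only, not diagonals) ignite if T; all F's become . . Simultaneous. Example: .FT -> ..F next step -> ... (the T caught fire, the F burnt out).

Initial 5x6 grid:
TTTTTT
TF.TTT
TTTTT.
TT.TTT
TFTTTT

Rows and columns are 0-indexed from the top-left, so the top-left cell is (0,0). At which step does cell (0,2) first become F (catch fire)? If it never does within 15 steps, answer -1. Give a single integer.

Step 1: cell (0,2)='T' (+6 fires, +2 burnt)
Step 2: cell (0,2)='F' (+6 fires, +6 burnt)
  -> target ignites at step 2
Step 3: cell (0,2)='.' (+4 fires, +6 burnt)
Step 4: cell (0,2)='.' (+5 fires, +4 burnt)
Step 5: cell (0,2)='.' (+3 fires, +5 burnt)
Step 6: cell (0,2)='.' (+1 fires, +3 burnt)
Step 7: cell (0,2)='.' (+0 fires, +1 burnt)
  fire out at step 7

2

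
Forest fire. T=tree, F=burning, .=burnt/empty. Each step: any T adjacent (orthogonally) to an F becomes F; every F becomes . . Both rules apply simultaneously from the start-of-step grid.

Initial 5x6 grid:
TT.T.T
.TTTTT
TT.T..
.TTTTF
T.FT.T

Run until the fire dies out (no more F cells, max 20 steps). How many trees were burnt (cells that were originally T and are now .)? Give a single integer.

Step 1: +4 fires, +2 burnt (F count now 4)
Step 2: +2 fires, +4 burnt (F count now 2)
Step 3: +2 fires, +2 burnt (F count now 2)
Step 4: +3 fires, +2 burnt (F count now 3)
Step 5: +4 fires, +3 burnt (F count now 4)
Step 6: +2 fires, +4 burnt (F count now 2)
Step 7: +1 fires, +2 burnt (F count now 1)
Step 8: +0 fires, +1 burnt (F count now 0)
Fire out after step 8
Initially T: 19, now '.': 29
Total burnt (originally-T cells now '.'): 18

Answer: 18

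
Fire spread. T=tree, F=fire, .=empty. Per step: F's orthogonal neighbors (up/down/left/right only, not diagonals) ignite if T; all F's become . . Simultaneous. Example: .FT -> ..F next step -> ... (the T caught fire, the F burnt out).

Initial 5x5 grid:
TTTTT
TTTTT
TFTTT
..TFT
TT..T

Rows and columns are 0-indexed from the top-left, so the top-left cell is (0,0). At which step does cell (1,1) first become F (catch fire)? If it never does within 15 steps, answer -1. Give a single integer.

Step 1: cell (1,1)='F' (+6 fires, +2 burnt)
  -> target ignites at step 1
Step 2: cell (1,1)='.' (+6 fires, +6 burnt)
Step 3: cell (1,1)='.' (+4 fires, +6 burnt)
Step 4: cell (1,1)='.' (+1 fires, +4 burnt)
Step 5: cell (1,1)='.' (+0 fires, +1 burnt)
  fire out at step 5

1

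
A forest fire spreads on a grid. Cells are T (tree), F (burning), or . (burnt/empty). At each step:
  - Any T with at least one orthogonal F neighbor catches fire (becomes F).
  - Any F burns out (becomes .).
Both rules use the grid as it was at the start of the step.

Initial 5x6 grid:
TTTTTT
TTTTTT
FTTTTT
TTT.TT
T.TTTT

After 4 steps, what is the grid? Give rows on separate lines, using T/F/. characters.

Step 1: 3 trees catch fire, 1 burn out
  TTTTTT
  FTTTTT
  .FTTTT
  FTT.TT
  T.TTTT
Step 2: 5 trees catch fire, 3 burn out
  FTTTTT
  .FTTTT
  ..FTTT
  .FT.TT
  F.TTTT
Step 3: 4 trees catch fire, 5 burn out
  .FTTTT
  ..FTTT
  ...FTT
  ..F.TT
  ..TTTT
Step 4: 4 trees catch fire, 4 burn out
  ..FTTT
  ...FTT
  ....FT
  ....TT
  ..FTTT

..FTTT
...FTT
....FT
....TT
..FTTT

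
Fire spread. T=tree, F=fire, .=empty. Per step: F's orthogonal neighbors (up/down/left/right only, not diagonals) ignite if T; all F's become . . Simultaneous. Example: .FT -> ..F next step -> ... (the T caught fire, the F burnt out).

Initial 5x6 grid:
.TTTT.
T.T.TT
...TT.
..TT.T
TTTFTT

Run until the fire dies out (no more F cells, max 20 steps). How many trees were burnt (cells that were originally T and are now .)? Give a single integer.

Step 1: +3 fires, +1 burnt (F count now 3)
Step 2: +4 fires, +3 burnt (F count now 4)
Step 3: +3 fires, +4 burnt (F count now 3)
Step 4: +1 fires, +3 burnt (F count now 1)
Step 5: +2 fires, +1 burnt (F count now 2)
Step 6: +1 fires, +2 burnt (F count now 1)
Step 7: +1 fires, +1 burnt (F count now 1)
Step 8: +2 fires, +1 burnt (F count now 2)
Step 9: +0 fires, +2 burnt (F count now 0)
Fire out after step 9
Initially T: 18, now '.': 29
Total burnt (originally-T cells now '.'): 17

Answer: 17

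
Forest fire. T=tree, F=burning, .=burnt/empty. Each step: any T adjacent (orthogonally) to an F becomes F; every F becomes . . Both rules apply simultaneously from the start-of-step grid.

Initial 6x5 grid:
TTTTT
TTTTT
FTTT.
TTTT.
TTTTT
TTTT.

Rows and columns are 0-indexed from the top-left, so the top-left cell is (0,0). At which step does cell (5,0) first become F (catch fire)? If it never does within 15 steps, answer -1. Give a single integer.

Step 1: cell (5,0)='T' (+3 fires, +1 burnt)
Step 2: cell (5,0)='T' (+5 fires, +3 burnt)
Step 3: cell (5,0)='F' (+6 fires, +5 burnt)
  -> target ignites at step 3
Step 4: cell (5,0)='.' (+5 fires, +6 burnt)
Step 5: cell (5,0)='.' (+4 fires, +5 burnt)
Step 6: cell (5,0)='.' (+3 fires, +4 burnt)
Step 7: cell (5,0)='.' (+0 fires, +3 burnt)
  fire out at step 7

3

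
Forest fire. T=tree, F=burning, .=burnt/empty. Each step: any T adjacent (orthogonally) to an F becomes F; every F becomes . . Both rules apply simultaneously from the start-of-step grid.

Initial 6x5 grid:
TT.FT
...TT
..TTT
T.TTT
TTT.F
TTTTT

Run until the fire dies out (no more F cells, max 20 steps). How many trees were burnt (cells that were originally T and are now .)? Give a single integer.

Answer: 18

Derivation:
Step 1: +4 fires, +2 burnt (F count now 4)
Step 2: +5 fires, +4 burnt (F count now 5)
Step 3: +3 fires, +5 burnt (F count now 3)
Step 4: +2 fires, +3 burnt (F count now 2)
Step 5: +2 fires, +2 burnt (F count now 2)
Step 6: +1 fires, +2 burnt (F count now 1)
Step 7: +1 fires, +1 burnt (F count now 1)
Step 8: +0 fires, +1 burnt (F count now 0)
Fire out after step 8
Initially T: 20, now '.': 28
Total burnt (originally-T cells now '.'): 18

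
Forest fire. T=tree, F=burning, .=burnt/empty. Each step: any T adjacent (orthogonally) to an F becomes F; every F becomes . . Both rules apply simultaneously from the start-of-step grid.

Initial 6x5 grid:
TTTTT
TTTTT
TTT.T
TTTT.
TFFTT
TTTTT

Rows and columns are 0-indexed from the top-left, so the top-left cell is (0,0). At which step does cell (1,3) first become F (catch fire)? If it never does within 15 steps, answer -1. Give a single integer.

Step 1: cell (1,3)='T' (+6 fires, +2 burnt)
Step 2: cell (1,3)='T' (+7 fires, +6 burnt)
Step 3: cell (1,3)='T' (+4 fires, +7 burnt)
Step 4: cell (1,3)='F' (+4 fires, +4 burnt)
  -> target ignites at step 4
Step 5: cell (1,3)='.' (+3 fires, +4 burnt)
Step 6: cell (1,3)='.' (+2 fires, +3 burnt)
Step 7: cell (1,3)='.' (+0 fires, +2 burnt)
  fire out at step 7

4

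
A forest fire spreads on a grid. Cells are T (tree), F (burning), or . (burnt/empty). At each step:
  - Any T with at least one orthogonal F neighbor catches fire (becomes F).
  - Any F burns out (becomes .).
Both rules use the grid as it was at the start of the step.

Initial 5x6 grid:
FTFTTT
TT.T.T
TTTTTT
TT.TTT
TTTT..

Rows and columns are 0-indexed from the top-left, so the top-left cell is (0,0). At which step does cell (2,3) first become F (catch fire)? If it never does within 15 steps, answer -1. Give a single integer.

Step 1: cell (2,3)='T' (+3 fires, +2 burnt)
Step 2: cell (2,3)='T' (+4 fires, +3 burnt)
Step 3: cell (2,3)='F' (+4 fires, +4 burnt)
  -> target ignites at step 3
Step 4: cell (2,3)='.' (+6 fires, +4 burnt)
Step 5: cell (2,3)='.' (+4 fires, +6 burnt)
Step 6: cell (2,3)='.' (+2 fires, +4 burnt)
Step 7: cell (2,3)='.' (+0 fires, +2 burnt)
  fire out at step 7

3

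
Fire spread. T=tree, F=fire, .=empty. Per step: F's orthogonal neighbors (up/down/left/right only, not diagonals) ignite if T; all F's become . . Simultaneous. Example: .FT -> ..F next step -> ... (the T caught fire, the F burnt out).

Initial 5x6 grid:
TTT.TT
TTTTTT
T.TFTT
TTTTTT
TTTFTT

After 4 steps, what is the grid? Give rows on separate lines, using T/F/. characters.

Step 1: 6 trees catch fire, 2 burn out
  TTT.TT
  TTTFTT
  T.F.FT
  TTTFTT
  TTF.FT
Step 2: 7 trees catch fire, 6 burn out
  TTT.TT
  TTF.FT
  T....F
  TTF.FT
  TF...F
Step 3: 7 trees catch fire, 7 burn out
  TTF.FT
  TF...F
  T.....
  TF...F
  F.....
Step 4: 4 trees catch fire, 7 burn out
  TF...F
  F.....
  T.....
  F.....
  ......

TF...F
F.....
T.....
F.....
......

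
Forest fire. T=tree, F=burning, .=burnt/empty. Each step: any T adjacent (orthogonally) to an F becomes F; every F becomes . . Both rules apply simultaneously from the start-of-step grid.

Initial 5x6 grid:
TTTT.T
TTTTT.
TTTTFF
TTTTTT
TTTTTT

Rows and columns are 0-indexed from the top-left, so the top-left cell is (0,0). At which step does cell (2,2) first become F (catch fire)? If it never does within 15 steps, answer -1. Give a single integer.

Step 1: cell (2,2)='T' (+4 fires, +2 burnt)
Step 2: cell (2,2)='F' (+5 fires, +4 burnt)
  -> target ignites at step 2
Step 3: cell (2,2)='.' (+5 fires, +5 burnt)
Step 4: cell (2,2)='.' (+5 fires, +5 burnt)
Step 5: cell (2,2)='.' (+4 fires, +5 burnt)
Step 6: cell (2,2)='.' (+2 fires, +4 burnt)
Step 7: cell (2,2)='.' (+0 fires, +2 burnt)
  fire out at step 7

2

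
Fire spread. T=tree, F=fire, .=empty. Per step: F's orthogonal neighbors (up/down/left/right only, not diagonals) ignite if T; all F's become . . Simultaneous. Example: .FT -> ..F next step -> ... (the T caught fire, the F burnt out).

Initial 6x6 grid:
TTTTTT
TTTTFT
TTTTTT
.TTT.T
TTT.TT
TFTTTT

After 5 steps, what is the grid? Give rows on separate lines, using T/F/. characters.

Step 1: 7 trees catch fire, 2 burn out
  TTTTFT
  TTTF.F
  TTTTFT
  .TTT.T
  TFT.TT
  F.FTTT
Step 2: 9 trees catch fire, 7 burn out
  TTTF.F
  TTF...
  TTTF.F
  .FTT.T
  F.F.TT
  ...FTT
Step 3: 8 trees catch fire, 9 burn out
  TTF...
  TF....
  TFF...
  ..FF.F
  ....TT
  ....FT
Step 4: 6 trees catch fire, 8 burn out
  TF....
  F.....
  F.....
  ......
  ....FF
  .....F
Step 5: 1 trees catch fire, 6 burn out
  F.....
  ......
  ......
  ......
  ......
  ......

F.....
......
......
......
......
......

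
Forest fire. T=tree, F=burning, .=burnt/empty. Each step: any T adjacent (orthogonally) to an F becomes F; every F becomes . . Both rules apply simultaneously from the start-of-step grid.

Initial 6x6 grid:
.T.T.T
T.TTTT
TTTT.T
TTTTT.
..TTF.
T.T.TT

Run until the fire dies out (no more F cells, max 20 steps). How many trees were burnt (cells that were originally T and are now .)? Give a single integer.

Step 1: +3 fires, +1 burnt (F count now 3)
Step 2: +3 fires, +3 burnt (F count now 3)
Step 3: +3 fires, +3 burnt (F count now 3)
Step 4: +3 fires, +3 burnt (F count now 3)
Step 5: +5 fires, +3 burnt (F count now 5)
Step 6: +2 fires, +5 burnt (F count now 2)
Step 7: +3 fires, +2 burnt (F count now 3)
Step 8: +0 fires, +3 burnt (F count now 0)
Fire out after step 8
Initially T: 24, now '.': 34
Total burnt (originally-T cells now '.'): 22

Answer: 22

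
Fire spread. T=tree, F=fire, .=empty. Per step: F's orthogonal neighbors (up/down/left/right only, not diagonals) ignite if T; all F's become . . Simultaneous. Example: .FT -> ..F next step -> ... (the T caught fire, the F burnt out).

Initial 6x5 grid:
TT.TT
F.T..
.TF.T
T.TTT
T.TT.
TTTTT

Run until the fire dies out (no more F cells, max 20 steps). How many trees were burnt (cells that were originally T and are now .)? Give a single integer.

Answer: 17

Derivation:
Step 1: +4 fires, +2 burnt (F count now 4)
Step 2: +3 fires, +4 burnt (F count now 3)
Step 3: +3 fires, +3 burnt (F count now 3)
Step 4: +3 fires, +3 burnt (F count now 3)
Step 5: +2 fires, +3 burnt (F count now 2)
Step 6: +1 fires, +2 burnt (F count now 1)
Step 7: +1 fires, +1 burnt (F count now 1)
Step 8: +0 fires, +1 burnt (F count now 0)
Fire out after step 8
Initially T: 19, now '.': 28
Total burnt (originally-T cells now '.'): 17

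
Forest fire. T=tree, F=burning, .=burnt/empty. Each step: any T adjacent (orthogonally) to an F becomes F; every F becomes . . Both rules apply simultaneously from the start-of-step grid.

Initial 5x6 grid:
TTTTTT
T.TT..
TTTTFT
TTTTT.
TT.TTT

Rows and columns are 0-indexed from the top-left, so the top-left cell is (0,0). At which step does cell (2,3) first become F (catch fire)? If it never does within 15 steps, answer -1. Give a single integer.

Step 1: cell (2,3)='F' (+3 fires, +1 burnt)
  -> target ignites at step 1
Step 2: cell (2,3)='.' (+4 fires, +3 burnt)
Step 3: cell (2,3)='.' (+6 fires, +4 burnt)
Step 4: cell (2,3)='.' (+4 fires, +6 burnt)
Step 5: cell (2,3)='.' (+5 fires, +4 burnt)
Step 6: cell (2,3)='.' (+2 fires, +5 burnt)
Step 7: cell (2,3)='.' (+0 fires, +2 burnt)
  fire out at step 7

1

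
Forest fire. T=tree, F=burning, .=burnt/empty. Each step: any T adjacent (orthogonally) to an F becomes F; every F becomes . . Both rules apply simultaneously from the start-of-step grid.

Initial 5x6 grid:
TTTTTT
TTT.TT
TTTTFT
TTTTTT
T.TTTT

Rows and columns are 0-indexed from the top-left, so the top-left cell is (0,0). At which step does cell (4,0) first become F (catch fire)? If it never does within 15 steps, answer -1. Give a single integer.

Step 1: cell (4,0)='T' (+4 fires, +1 burnt)
Step 2: cell (4,0)='T' (+6 fires, +4 burnt)
Step 3: cell (4,0)='T' (+7 fires, +6 burnt)
Step 4: cell (4,0)='T' (+5 fires, +7 burnt)
Step 5: cell (4,0)='T' (+3 fires, +5 burnt)
Step 6: cell (4,0)='F' (+2 fires, +3 burnt)
  -> target ignites at step 6
Step 7: cell (4,0)='.' (+0 fires, +2 burnt)
  fire out at step 7

6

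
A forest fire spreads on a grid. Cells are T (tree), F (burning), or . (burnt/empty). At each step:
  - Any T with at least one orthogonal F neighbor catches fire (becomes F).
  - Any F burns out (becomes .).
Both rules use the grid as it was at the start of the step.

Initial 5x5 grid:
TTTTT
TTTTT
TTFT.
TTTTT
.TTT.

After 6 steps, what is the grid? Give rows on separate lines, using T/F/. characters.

Step 1: 4 trees catch fire, 1 burn out
  TTTTT
  TTFTT
  TF.F.
  TTFTT
  .TTT.
Step 2: 7 trees catch fire, 4 burn out
  TTFTT
  TF.FT
  F....
  TF.FT
  .TFT.
Step 3: 8 trees catch fire, 7 burn out
  TF.FT
  F...F
  .....
  F...F
  .F.F.
Step 4: 2 trees catch fire, 8 burn out
  F...F
  .....
  .....
  .....
  .....
Step 5: 0 trees catch fire, 2 burn out
  .....
  .....
  .....
  .....
  .....
Step 6: 0 trees catch fire, 0 burn out
  .....
  .....
  .....
  .....
  .....

.....
.....
.....
.....
.....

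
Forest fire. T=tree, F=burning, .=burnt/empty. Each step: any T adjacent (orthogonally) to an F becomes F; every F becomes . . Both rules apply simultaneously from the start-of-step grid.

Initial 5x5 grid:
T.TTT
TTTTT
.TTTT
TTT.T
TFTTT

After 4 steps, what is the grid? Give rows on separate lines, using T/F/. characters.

Step 1: 3 trees catch fire, 1 burn out
  T.TTT
  TTTTT
  .TTTT
  TFT.T
  F.FTT
Step 2: 4 trees catch fire, 3 burn out
  T.TTT
  TTTTT
  .FTTT
  F.F.T
  ...FT
Step 3: 3 trees catch fire, 4 burn out
  T.TTT
  TFTTT
  ..FTT
  ....T
  ....F
Step 4: 4 trees catch fire, 3 burn out
  T.TTT
  F.FTT
  ...FT
  ....F
  .....

T.TTT
F.FTT
...FT
....F
.....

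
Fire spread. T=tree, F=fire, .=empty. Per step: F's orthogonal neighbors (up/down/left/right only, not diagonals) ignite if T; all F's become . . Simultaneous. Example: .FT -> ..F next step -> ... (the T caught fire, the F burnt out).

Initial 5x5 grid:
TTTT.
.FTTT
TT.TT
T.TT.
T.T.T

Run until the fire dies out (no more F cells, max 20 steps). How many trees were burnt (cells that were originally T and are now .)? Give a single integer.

Answer: 16

Derivation:
Step 1: +3 fires, +1 burnt (F count now 3)
Step 2: +4 fires, +3 burnt (F count now 4)
Step 3: +4 fires, +4 burnt (F count now 4)
Step 4: +3 fires, +4 burnt (F count now 3)
Step 5: +1 fires, +3 burnt (F count now 1)
Step 6: +1 fires, +1 burnt (F count now 1)
Step 7: +0 fires, +1 burnt (F count now 0)
Fire out after step 7
Initially T: 17, now '.': 24
Total burnt (originally-T cells now '.'): 16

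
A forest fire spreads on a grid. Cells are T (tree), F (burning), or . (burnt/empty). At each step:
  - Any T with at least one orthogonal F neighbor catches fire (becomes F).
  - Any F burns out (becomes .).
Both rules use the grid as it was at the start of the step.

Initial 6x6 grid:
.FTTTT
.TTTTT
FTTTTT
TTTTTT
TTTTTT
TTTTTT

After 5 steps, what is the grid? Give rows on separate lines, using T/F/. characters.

Step 1: 4 trees catch fire, 2 burn out
  ..FTTT
  .FTTTT
  .FTTTT
  FTTTTT
  TTTTTT
  TTTTTT
Step 2: 5 trees catch fire, 4 burn out
  ...FTT
  ..FTTT
  ..FTTT
  .FTTTT
  FTTTTT
  TTTTTT
Step 3: 6 trees catch fire, 5 burn out
  ....FT
  ...FTT
  ...FTT
  ..FTTT
  .FTTTT
  FTTTTT
Step 4: 6 trees catch fire, 6 burn out
  .....F
  ....FT
  ....FT
  ...FTT
  ..FTTT
  .FTTTT
Step 5: 5 trees catch fire, 6 burn out
  ......
  .....F
  .....F
  ....FT
  ...FTT
  ..FTTT

......
.....F
.....F
....FT
...FTT
..FTTT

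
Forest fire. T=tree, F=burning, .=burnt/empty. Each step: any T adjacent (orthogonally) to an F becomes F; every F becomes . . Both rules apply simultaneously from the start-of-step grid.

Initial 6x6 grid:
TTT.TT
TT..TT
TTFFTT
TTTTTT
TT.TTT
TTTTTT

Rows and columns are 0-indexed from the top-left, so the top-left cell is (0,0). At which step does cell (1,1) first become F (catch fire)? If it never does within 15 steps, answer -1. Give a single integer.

Step 1: cell (1,1)='T' (+4 fires, +2 burnt)
Step 2: cell (1,1)='F' (+7 fires, +4 burnt)
  -> target ignites at step 2
Step 3: cell (1,1)='.' (+9 fires, +7 burnt)
Step 4: cell (1,1)='.' (+8 fires, +9 burnt)
Step 5: cell (1,1)='.' (+2 fires, +8 burnt)
Step 6: cell (1,1)='.' (+0 fires, +2 burnt)
  fire out at step 6

2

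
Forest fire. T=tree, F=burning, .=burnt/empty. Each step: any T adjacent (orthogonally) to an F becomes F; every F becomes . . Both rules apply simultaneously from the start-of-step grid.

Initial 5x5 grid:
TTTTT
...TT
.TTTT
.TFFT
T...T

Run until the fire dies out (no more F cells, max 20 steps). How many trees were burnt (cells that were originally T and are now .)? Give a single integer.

Answer: 14

Derivation:
Step 1: +4 fires, +2 burnt (F count now 4)
Step 2: +4 fires, +4 burnt (F count now 4)
Step 3: +2 fires, +4 burnt (F count now 2)
Step 4: +2 fires, +2 burnt (F count now 2)
Step 5: +1 fires, +2 burnt (F count now 1)
Step 6: +1 fires, +1 burnt (F count now 1)
Step 7: +0 fires, +1 burnt (F count now 0)
Fire out after step 7
Initially T: 15, now '.': 24
Total burnt (originally-T cells now '.'): 14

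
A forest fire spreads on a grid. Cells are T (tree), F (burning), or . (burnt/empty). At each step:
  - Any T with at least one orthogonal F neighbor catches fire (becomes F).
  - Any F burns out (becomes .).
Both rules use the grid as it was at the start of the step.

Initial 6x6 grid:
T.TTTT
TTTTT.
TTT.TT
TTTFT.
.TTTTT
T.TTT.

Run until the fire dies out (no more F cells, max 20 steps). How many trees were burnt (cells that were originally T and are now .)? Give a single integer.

Answer: 27

Derivation:
Step 1: +3 fires, +1 burnt (F count now 3)
Step 2: +6 fires, +3 burnt (F count now 6)
Step 3: +9 fires, +6 burnt (F count now 9)
Step 4: +5 fires, +9 burnt (F count now 5)
Step 5: +3 fires, +5 burnt (F count now 3)
Step 6: +1 fires, +3 burnt (F count now 1)
Step 7: +0 fires, +1 burnt (F count now 0)
Fire out after step 7
Initially T: 28, now '.': 35
Total burnt (originally-T cells now '.'): 27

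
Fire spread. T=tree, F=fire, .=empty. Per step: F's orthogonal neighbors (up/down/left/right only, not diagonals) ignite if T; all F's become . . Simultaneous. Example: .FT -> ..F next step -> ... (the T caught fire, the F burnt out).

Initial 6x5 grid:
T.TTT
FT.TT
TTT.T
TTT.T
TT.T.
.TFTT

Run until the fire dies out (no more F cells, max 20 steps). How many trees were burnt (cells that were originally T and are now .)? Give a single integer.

Step 1: +5 fires, +2 burnt (F count now 5)
Step 2: +5 fires, +5 burnt (F count now 5)
Step 3: +3 fires, +5 burnt (F count now 3)
Step 4: +1 fires, +3 burnt (F count now 1)
Step 5: +0 fires, +1 burnt (F count now 0)
Fire out after step 5
Initially T: 21, now '.': 23
Total burnt (originally-T cells now '.'): 14

Answer: 14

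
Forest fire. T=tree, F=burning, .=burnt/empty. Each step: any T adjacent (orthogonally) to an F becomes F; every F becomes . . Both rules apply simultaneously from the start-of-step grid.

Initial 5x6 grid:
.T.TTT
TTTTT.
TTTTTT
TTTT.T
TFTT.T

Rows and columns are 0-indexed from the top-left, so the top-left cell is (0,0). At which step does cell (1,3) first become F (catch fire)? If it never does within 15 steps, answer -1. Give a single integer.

Step 1: cell (1,3)='T' (+3 fires, +1 burnt)
Step 2: cell (1,3)='T' (+4 fires, +3 burnt)
Step 3: cell (1,3)='T' (+4 fires, +4 burnt)
Step 4: cell (1,3)='T' (+4 fires, +4 burnt)
Step 5: cell (1,3)='F' (+2 fires, +4 burnt)
  -> target ignites at step 5
Step 6: cell (1,3)='.' (+3 fires, +2 burnt)
Step 7: cell (1,3)='.' (+2 fires, +3 burnt)
Step 8: cell (1,3)='.' (+2 fires, +2 burnt)
Step 9: cell (1,3)='.' (+0 fires, +2 burnt)
  fire out at step 9

5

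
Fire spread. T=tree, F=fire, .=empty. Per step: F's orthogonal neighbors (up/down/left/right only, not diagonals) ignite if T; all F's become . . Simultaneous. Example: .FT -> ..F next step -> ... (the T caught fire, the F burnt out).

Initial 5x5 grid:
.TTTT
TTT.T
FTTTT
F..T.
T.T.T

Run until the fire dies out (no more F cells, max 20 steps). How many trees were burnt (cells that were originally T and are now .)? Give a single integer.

Answer: 14

Derivation:
Step 1: +3 fires, +2 burnt (F count now 3)
Step 2: +2 fires, +3 burnt (F count now 2)
Step 3: +3 fires, +2 burnt (F count now 3)
Step 4: +3 fires, +3 burnt (F count now 3)
Step 5: +2 fires, +3 burnt (F count now 2)
Step 6: +1 fires, +2 burnt (F count now 1)
Step 7: +0 fires, +1 burnt (F count now 0)
Fire out after step 7
Initially T: 16, now '.': 23
Total burnt (originally-T cells now '.'): 14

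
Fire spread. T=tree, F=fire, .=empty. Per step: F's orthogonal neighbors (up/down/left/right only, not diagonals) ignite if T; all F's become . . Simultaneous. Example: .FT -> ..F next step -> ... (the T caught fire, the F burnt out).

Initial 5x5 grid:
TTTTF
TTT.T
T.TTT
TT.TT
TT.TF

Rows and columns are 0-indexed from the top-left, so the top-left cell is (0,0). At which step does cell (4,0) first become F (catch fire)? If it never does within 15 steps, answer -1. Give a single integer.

Step 1: cell (4,0)='T' (+4 fires, +2 burnt)
Step 2: cell (4,0)='T' (+3 fires, +4 burnt)
Step 3: cell (4,0)='T' (+3 fires, +3 burnt)
Step 4: cell (4,0)='T' (+3 fires, +3 burnt)
Step 5: cell (4,0)='T' (+1 fires, +3 burnt)
Step 6: cell (4,0)='T' (+1 fires, +1 burnt)
Step 7: cell (4,0)='T' (+1 fires, +1 burnt)
Step 8: cell (4,0)='F' (+2 fires, +1 burnt)
  -> target ignites at step 8
Step 9: cell (4,0)='.' (+1 fires, +2 burnt)
Step 10: cell (4,0)='.' (+0 fires, +1 burnt)
  fire out at step 10

8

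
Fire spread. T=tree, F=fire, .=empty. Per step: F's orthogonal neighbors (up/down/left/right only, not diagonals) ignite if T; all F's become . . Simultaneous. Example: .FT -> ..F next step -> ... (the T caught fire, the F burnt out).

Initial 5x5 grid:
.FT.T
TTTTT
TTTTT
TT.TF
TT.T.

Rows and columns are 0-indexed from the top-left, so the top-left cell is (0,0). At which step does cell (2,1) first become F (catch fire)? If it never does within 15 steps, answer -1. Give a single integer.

Step 1: cell (2,1)='T' (+4 fires, +2 burnt)
Step 2: cell (2,1)='F' (+6 fires, +4 burnt)
  -> target ignites at step 2
Step 3: cell (2,1)='.' (+5 fires, +6 burnt)
Step 4: cell (2,1)='.' (+2 fires, +5 burnt)
Step 5: cell (2,1)='.' (+1 fires, +2 burnt)
Step 6: cell (2,1)='.' (+0 fires, +1 burnt)
  fire out at step 6

2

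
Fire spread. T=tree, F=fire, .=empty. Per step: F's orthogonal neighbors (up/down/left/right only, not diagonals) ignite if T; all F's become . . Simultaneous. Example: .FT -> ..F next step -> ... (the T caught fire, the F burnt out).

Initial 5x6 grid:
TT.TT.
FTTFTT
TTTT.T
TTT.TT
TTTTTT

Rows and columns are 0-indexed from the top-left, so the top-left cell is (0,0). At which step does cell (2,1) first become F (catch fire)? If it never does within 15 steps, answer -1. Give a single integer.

Step 1: cell (2,1)='T' (+7 fires, +2 burnt)
Step 2: cell (2,1)='F' (+6 fires, +7 burnt)
  -> target ignites at step 2
Step 3: cell (2,1)='.' (+4 fires, +6 burnt)
Step 4: cell (2,1)='.' (+3 fires, +4 burnt)
Step 5: cell (2,1)='.' (+3 fires, +3 burnt)
Step 6: cell (2,1)='.' (+1 fires, +3 burnt)
Step 7: cell (2,1)='.' (+0 fires, +1 burnt)
  fire out at step 7

2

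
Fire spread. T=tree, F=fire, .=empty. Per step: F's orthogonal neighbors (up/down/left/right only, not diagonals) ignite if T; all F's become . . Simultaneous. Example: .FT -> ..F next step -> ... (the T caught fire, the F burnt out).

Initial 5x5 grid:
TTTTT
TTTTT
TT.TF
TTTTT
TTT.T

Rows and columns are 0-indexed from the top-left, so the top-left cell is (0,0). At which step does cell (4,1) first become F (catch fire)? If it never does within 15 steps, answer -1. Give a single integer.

Step 1: cell (4,1)='T' (+3 fires, +1 burnt)
Step 2: cell (4,1)='T' (+4 fires, +3 burnt)
Step 3: cell (4,1)='T' (+3 fires, +4 burnt)
Step 4: cell (4,1)='T' (+4 fires, +3 burnt)
Step 5: cell (4,1)='F' (+5 fires, +4 burnt)
  -> target ignites at step 5
Step 6: cell (4,1)='.' (+3 fires, +5 burnt)
Step 7: cell (4,1)='.' (+0 fires, +3 burnt)
  fire out at step 7

5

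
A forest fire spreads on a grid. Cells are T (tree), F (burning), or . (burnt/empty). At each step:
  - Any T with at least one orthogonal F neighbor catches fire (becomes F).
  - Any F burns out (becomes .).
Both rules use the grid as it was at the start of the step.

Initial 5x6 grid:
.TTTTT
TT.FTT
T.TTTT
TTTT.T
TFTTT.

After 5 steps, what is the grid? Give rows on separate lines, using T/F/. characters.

Step 1: 6 trees catch fire, 2 burn out
  .TTFTT
  TT..FT
  T.TFTT
  TFTT.T
  F.FTT.
Step 2: 9 trees catch fire, 6 burn out
  .TF.FT
  TT...F
  T.F.FT
  F.FF.T
  ...FT.
Step 3: 5 trees catch fire, 9 burn out
  .F...F
  TT....
  F....F
  .....T
  ....F.
Step 4: 3 trees catch fire, 5 burn out
  ......
  FF....
  ......
  .....F
  ......
Step 5: 0 trees catch fire, 3 burn out
  ......
  ......
  ......
  ......
  ......

......
......
......
......
......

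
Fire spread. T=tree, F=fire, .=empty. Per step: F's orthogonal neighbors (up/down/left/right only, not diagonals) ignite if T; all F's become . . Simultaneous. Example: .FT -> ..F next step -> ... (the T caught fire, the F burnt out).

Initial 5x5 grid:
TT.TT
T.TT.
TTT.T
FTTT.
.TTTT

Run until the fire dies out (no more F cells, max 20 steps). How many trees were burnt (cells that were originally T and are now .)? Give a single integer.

Answer: 17

Derivation:
Step 1: +2 fires, +1 burnt (F count now 2)
Step 2: +4 fires, +2 burnt (F count now 4)
Step 3: +4 fires, +4 burnt (F count now 4)
Step 4: +3 fires, +4 burnt (F count now 3)
Step 5: +2 fires, +3 burnt (F count now 2)
Step 6: +1 fires, +2 burnt (F count now 1)
Step 7: +1 fires, +1 burnt (F count now 1)
Step 8: +0 fires, +1 burnt (F count now 0)
Fire out after step 8
Initially T: 18, now '.': 24
Total burnt (originally-T cells now '.'): 17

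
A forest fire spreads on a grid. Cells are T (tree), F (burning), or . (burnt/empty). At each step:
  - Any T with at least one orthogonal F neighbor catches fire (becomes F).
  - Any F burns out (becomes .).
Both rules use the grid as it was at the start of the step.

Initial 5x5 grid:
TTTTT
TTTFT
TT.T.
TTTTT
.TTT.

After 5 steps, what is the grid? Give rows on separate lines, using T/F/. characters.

Step 1: 4 trees catch fire, 1 burn out
  TTTFT
  TTF.F
  TT.F.
  TTTTT
  .TTT.
Step 2: 4 trees catch fire, 4 burn out
  TTF.F
  TF...
  TT...
  TTTFT
  .TTT.
Step 3: 6 trees catch fire, 4 burn out
  TF...
  F....
  TF...
  TTF.F
  .TTF.
Step 4: 4 trees catch fire, 6 burn out
  F....
  .....
  F....
  TF...
  .TF..
Step 5: 2 trees catch fire, 4 burn out
  .....
  .....
  .....
  F....
  .F...

.....
.....
.....
F....
.F...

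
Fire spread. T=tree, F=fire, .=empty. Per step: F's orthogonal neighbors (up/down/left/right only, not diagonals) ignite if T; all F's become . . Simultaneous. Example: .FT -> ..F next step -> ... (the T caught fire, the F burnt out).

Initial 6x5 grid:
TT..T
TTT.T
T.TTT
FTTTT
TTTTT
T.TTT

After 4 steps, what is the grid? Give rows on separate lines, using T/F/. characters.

Step 1: 3 trees catch fire, 1 burn out
  TT..T
  TTT.T
  F.TTT
  .FTTT
  FTTTT
  T.TTT
Step 2: 4 trees catch fire, 3 burn out
  TT..T
  FTT.T
  ..TTT
  ..FTT
  .FTTT
  F.TTT
Step 3: 5 trees catch fire, 4 burn out
  FT..T
  .FT.T
  ..FTT
  ...FT
  ..FTT
  ..TTT
Step 4: 6 trees catch fire, 5 burn out
  .F..T
  ..F.T
  ...FT
  ....F
  ...FT
  ..FTT

.F..T
..F.T
...FT
....F
...FT
..FTT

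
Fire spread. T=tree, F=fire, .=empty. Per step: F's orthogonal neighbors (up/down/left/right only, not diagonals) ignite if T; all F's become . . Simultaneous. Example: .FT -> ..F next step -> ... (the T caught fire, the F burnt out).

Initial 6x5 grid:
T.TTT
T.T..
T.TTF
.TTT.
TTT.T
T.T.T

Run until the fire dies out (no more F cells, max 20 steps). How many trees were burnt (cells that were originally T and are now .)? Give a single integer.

Answer: 14

Derivation:
Step 1: +1 fires, +1 burnt (F count now 1)
Step 2: +2 fires, +1 burnt (F count now 2)
Step 3: +2 fires, +2 burnt (F count now 2)
Step 4: +3 fires, +2 burnt (F count now 3)
Step 5: +3 fires, +3 burnt (F count now 3)
Step 6: +2 fires, +3 burnt (F count now 2)
Step 7: +1 fires, +2 burnt (F count now 1)
Step 8: +0 fires, +1 burnt (F count now 0)
Fire out after step 8
Initially T: 19, now '.': 25
Total burnt (originally-T cells now '.'): 14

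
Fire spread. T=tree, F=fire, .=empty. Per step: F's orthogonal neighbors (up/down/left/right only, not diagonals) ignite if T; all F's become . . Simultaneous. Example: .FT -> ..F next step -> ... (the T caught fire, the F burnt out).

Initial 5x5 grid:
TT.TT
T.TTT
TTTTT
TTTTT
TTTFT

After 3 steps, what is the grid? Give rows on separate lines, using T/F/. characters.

Step 1: 3 trees catch fire, 1 burn out
  TT.TT
  T.TTT
  TTTTT
  TTTFT
  TTF.F
Step 2: 4 trees catch fire, 3 burn out
  TT.TT
  T.TTT
  TTTFT
  TTF.F
  TF...
Step 3: 5 trees catch fire, 4 burn out
  TT.TT
  T.TFT
  TTF.F
  TF...
  F....

TT.TT
T.TFT
TTF.F
TF...
F....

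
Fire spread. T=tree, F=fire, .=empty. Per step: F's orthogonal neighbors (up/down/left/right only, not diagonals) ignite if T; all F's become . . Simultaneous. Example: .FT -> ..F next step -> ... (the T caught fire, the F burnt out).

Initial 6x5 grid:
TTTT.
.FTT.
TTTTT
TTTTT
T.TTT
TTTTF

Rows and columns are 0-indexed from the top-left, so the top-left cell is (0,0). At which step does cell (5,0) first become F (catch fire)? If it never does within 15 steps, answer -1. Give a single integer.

Step 1: cell (5,0)='T' (+5 fires, +2 burnt)
Step 2: cell (5,0)='T' (+9 fires, +5 burnt)
Step 3: cell (5,0)='T' (+8 fires, +9 burnt)
Step 4: cell (5,0)='F' (+2 fires, +8 burnt)
  -> target ignites at step 4
Step 5: cell (5,0)='.' (+0 fires, +2 burnt)
  fire out at step 5

4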